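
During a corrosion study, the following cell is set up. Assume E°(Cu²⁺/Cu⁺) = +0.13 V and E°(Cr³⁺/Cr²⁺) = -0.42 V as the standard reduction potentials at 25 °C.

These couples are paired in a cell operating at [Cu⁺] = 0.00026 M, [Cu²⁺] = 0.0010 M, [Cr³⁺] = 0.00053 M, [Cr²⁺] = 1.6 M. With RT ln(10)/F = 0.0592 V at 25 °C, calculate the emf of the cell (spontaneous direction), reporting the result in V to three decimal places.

Cu²⁺/Cu⁺ is the cathode (higher E°), Cr³⁺/Cr²⁺ the anode: E°cell = +0.13 − (-0.42) = +0.55 V, n = 1.
Overall: Cu²⁺(aq) + Cr²⁺(aq) → Cu⁺(aq) + Cr³⁺(aq)
Q = [Cu⁺]·[Cr³⁺] / ([Cu²⁺]·[Cr²⁺]); log Q = -4.065.
E = E° − (0.0592/n) log Q = +0.55 − (0.0592/1)(-4.065) = +0.791 V.

+0.791 V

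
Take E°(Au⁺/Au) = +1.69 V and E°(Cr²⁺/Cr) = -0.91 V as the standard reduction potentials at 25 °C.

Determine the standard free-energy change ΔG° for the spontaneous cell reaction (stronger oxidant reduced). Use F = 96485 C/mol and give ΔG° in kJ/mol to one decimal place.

Au⁺/Au (E° = +1.69 V) is the cathode; Cr²⁺/Cr (E° = -0.91 V) is the anode, so E°cell = +2.60 V.
Balancing electrons gives n = 2 (lcm of 1 and 2).
ΔG° = −nFE° = −(2)(96485)(+2.60) = -501,722 J = -501.7 kJ/mol.

-501.7 kJ/mol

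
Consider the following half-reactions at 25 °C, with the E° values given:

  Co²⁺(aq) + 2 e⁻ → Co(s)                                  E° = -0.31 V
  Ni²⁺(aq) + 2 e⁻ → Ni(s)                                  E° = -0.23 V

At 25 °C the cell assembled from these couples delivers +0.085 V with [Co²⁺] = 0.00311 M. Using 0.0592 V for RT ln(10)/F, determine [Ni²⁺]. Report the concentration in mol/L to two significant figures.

0.0046 M

Ni²⁺/Ni is the cathode, Co²⁺/Co the anode: E°cell = +0.08 V, n = 2.
Overall reaction: Ni²⁺(aq) + Co(s) → Ni(s) + Co²⁺(aq); Q = [Co²⁺]^1/[Ni²⁺]^1.
From E = E° − (0.0592/n) log Q: log Q = (E° − E)·n/0.0592 = (+0.08 − (+0.085))·2/0.0592 = -0.1689.
So 1·log[Ni²⁺] = 1·log(0.00311) − log Q = -2.5072 − (-0.1689) = -2.3383; [Ni²⁺] = 10^(-2.3383) ≈ 0.0046 M.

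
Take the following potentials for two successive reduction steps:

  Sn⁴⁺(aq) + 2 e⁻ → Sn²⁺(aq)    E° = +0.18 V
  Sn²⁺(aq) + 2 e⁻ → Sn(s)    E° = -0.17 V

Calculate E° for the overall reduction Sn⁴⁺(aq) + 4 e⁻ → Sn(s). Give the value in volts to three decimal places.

Adding the free-energy changes (−nFE°) of the two steps gives −n₃FE°₃ = −n₁FE°₁ − n₂FE°₂.
E°₃ = (2×+0.18 + 2×-0.17) / 4 = (+0.020) / 4 = +0.005 V.

+0.005 V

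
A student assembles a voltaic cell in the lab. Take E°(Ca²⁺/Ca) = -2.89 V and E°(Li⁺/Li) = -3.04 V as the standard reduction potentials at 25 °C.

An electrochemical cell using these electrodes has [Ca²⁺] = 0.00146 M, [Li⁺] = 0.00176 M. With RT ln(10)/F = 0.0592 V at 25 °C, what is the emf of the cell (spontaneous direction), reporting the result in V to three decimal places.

+0.229 V

Ca²⁺/Ca is the cathode (higher E°), Li⁺/Li the anode: E°cell = -2.89 − (-3.04) = +0.15 V, n = 2.
Overall: Ca²⁺(aq) + 2 Li(s) → Ca(s) + 2 Li⁺(aq)
Q = [Li⁺]^2 / ([Ca²⁺]); log Q = -2.673.
E = E° − (0.0592/n) log Q = +0.15 − (0.0592/2)(-2.673) = +0.229 V.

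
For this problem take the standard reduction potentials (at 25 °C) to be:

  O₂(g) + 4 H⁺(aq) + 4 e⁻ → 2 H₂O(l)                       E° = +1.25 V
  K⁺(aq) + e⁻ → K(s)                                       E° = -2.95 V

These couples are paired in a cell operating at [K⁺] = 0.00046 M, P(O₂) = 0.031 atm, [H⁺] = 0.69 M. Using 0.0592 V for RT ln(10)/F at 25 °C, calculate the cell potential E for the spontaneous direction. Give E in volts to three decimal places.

O₂/H₂O is the cathode (higher E°), K⁺/K the anode: E°cell = +1.25 − (-2.95) = +4.20 V, n = 4.
Overall: O₂(g) + 4 H⁺(aq) + 4 K(s) → 2 H₂O(l) + 4 K⁺(aq)
Q = [K⁺]^4 / (P(O₂)·[H⁺]^4); log Q = -11.196.
E = E° − (0.0592/n) log Q = +4.20 − (0.0592/4)(-11.196) = +4.366 V.

+4.366 V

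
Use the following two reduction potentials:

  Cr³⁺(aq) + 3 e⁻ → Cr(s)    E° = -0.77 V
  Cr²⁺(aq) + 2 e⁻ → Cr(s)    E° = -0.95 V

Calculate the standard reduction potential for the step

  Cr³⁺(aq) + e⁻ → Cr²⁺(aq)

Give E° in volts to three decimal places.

-0.410 V

Sequential free energies add, so n₃E°₃ = n₁E°₁ + n₂E°₂.
With n₃ = 3, and the known step contributing 2×(-0.95) V, the unknown satisfies 1·E° = 3×(-0.77) − 2×(-0.95) = -0.410.
E° = -0.410 / 1 = -0.410 V.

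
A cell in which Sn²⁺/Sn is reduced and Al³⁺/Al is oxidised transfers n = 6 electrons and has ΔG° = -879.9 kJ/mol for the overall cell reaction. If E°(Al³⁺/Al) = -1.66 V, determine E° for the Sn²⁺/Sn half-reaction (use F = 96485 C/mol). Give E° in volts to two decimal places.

E°cell = −ΔG°/(nF) = −(-879.9×10³)/((6)(96485)) = +1.520 V.
Since Sn²⁺/Sn is the cathode and Al³⁺/Al the anode, E°cell = E°(Sn²⁺/Sn) − E°(Al³⁺/Al).
So E°(Sn²⁺/Sn) = E°cell + E°(Al³⁺/Al) = +1.520 + (-1.66) = -0.14 V.

-0.14 V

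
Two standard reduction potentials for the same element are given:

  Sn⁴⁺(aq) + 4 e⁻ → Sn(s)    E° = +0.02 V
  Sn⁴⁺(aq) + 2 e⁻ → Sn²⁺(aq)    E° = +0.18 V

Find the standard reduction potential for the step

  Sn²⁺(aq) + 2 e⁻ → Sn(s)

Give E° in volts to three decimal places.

Sequential free energies add, so n₃E°₃ = n₁E°₁ + n₂E°₂.
With n₃ = 4, and the known step contributing 2×(+0.18) V, the unknown satisfies 2·E° = 4×(+0.02) − 2×(+0.18) = -0.280.
E° = -0.280 / 2 = -0.140 V.

-0.140 V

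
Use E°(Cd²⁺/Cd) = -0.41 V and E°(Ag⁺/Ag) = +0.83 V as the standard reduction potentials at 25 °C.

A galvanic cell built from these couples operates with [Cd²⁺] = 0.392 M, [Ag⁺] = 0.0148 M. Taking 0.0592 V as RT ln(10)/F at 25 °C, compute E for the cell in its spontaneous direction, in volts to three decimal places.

+1.144 V

Ag⁺/Ag is the cathode (higher E°), Cd²⁺/Cd the anode: E°cell = +0.83 − (-0.41) = +1.24 V, n = 2.
Overall: 2 Ag⁺(aq) + Cd(s) → 2 Ag(s) + Cd²⁺(aq)
Q = [Cd²⁺] / ([Ag⁺]^2); log Q = 3.253.
E = E° − (0.0592/n) log Q = +1.24 − (0.0592/2)(3.253) = +1.144 V.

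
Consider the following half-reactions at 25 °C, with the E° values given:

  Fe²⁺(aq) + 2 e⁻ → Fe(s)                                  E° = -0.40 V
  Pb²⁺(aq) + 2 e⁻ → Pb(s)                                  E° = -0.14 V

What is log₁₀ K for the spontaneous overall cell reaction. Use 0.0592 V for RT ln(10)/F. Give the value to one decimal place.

Cathode: Pb²⁺/Pb; anode: Fe²⁺/Fe. E°cell = +0.26 V, n = 2.
log K = nE°cell / 0.0592 = (2)(+0.26) / 0.0592 = 8.8.

8.8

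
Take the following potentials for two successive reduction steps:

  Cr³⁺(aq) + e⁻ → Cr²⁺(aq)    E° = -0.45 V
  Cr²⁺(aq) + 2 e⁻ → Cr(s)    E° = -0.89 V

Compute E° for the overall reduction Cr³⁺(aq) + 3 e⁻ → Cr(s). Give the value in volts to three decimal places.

-0.743 V

Since ΔG° = −nFE° is additive over sequential reductions, n₃E°₃ = n₁E°₁ + n₂E°₂.
E°₃ = (1×-0.45 + 2×-0.89) / 3 = (-2.230) / 3 = -0.743 V.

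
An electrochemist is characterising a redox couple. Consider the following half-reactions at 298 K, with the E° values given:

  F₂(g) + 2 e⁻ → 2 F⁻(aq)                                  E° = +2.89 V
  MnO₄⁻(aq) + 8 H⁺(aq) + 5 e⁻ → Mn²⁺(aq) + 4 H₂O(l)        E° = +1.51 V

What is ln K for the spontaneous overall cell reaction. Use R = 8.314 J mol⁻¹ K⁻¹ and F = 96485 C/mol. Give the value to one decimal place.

537.4

Cathode: F₂/F⁻; anode: MnO₄⁻/Mn²⁺. E°cell = (+2.89) − (+1.51) = +1.38 V, with n = 10.
ΔG° = −nFE° = −RT ln K, so ln K = nFE°/(RT) = (10)(96485)(+1.38) / ((8.314)(298)) = 537.418.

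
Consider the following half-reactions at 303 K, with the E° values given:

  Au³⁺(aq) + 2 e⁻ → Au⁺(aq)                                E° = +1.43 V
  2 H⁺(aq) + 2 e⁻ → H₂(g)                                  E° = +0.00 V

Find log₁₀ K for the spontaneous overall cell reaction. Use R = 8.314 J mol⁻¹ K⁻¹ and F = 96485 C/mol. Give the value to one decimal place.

47.6

Cathode: Au³⁺/Au⁺; anode: H⁺/H₂. E°cell = (+1.43) − (+0.00) = +1.43 V, with n = 2.
ΔG° = −nFE° = −RT ln K, so ln K = nFE°/(RT) = (2)(96485)(+1.43) / ((8.314)(303)) = 109.540.
log₁₀ K = 109.540 / ln 10 = 47.6.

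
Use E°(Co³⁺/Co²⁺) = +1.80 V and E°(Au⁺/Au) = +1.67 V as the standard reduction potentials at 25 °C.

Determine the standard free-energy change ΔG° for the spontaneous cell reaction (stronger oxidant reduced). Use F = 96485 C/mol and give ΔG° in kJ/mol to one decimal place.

Co³⁺/Co²⁺ (E° = +1.80 V) is the cathode; Au⁺/Au (E° = +1.67 V) is the anode, so E°cell = +0.13 V.
Balancing electrons gives n = 1 (lcm of 1 and 1).
ΔG° = −nFE° = −(1)(96485)(+0.13) = -12,543 J = -12.5 kJ/mol.

-12.5 kJ/mol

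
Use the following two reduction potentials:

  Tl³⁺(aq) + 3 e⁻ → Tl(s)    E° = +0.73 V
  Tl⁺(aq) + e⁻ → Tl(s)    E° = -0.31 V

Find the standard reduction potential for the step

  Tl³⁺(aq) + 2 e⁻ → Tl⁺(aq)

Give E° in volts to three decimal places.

Sequential free energies add, so n₃E°₃ = n₁E°₁ + n₂E°₂.
With n₃ = 3, and the known step contributing 1×(-0.31) V, the unknown satisfies 2·E° = 3×(+0.73) − 1×(-0.31) = +2.500.
E° = +2.500 / 2 = +1.250 V.

+1.250 V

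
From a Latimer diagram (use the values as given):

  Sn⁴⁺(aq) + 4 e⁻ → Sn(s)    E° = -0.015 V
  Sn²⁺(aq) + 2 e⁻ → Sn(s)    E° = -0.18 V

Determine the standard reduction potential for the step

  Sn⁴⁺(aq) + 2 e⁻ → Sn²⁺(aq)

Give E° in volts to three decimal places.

Sequential free energies add, so n₃E°₃ = n₁E°₁ + n₂E°₂.
With n₃ = 4, and the known step contributing 2×(-0.18) V, the unknown satisfies 2·E° = 4×(-0.015) − 2×(-0.18) = +0.300.
E° = +0.300 / 2 = +0.150 V.

+0.150 V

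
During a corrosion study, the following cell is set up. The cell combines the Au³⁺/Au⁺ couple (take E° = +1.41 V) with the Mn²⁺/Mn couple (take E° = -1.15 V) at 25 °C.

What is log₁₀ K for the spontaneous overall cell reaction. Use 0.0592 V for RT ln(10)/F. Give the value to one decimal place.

Cathode: Au³⁺/Au⁺; anode: Mn²⁺/Mn. E°cell = +2.56 V, n = 2.
log K = nE°cell / 0.0592 = (2)(+2.56) / 0.0592 = 86.5.

86.5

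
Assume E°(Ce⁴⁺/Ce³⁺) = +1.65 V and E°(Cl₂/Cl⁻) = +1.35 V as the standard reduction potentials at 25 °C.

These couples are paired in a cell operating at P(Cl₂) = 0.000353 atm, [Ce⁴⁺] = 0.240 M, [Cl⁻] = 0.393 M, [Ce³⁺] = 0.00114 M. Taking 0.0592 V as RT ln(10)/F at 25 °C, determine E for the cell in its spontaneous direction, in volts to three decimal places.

Ce⁴⁺/Ce³⁺ is the cathode (higher E°), Cl₂/Cl⁻ the anode: E°cell = +1.65 − (+1.35) = +0.30 V, n = 2.
Overall: 2 Ce⁴⁺(aq) + 2 Cl⁻(aq) → 2 Ce³⁺(aq) + Cl₂(g)
Q = [Ce³⁺]^2·P(Cl₂) / ([Ce⁴⁺]^2·[Cl⁻]^2); log Q = -7.288.
E = E° − (0.0592/n) log Q = +0.30 − (0.0592/2)(-7.288) = +0.516 V.

+0.516 V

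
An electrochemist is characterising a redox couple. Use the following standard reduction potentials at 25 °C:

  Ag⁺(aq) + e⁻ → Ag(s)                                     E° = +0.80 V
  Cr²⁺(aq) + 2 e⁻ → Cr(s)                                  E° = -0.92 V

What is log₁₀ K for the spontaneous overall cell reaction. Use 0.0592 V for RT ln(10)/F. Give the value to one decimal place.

58.1

Cathode: Ag⁺/Ag; anode: Cr²⁺/Cr. E°cell = +1.72 V, n = 2.
log K = nE°cell / 0.0592 = (2)(+1.72) / 0.0592 = 58.1.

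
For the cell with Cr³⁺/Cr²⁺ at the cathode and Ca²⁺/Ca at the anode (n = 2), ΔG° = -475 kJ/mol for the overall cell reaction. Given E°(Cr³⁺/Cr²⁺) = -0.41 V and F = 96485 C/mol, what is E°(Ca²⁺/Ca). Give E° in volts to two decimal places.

E°cell = −ΔG°/(nF) = −(-475×10³)/((2)(96485)) = +2.462 V.
Since Cr³⁺/Cr²⁺ is the cathode and Ca²⁺/Ca the anode, E°cell = E°(Cr³⁺/Cr²⁺) − E°(Ca²⁺/Ca).
So E°(Ca²⁺/Ca) = E°(Cr³⁺/Cr²⁺) − E°cell = (-0.41) − (+2.462) = -2.87 V.

-2.87 V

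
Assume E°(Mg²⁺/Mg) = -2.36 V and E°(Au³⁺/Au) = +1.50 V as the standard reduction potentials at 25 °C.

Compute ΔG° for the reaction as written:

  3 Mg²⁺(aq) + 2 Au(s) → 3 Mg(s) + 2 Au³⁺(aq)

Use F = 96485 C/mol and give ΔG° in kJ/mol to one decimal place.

+2234.6 kJ/mol

As written, Mg²⁺/Mg is reduced (cathode) and Au³⁺/Au is oxidised (anode), so E°cell = (-2.36) − (+1.50) = -3.86 V.
Balancing electrons gives n = 6.
ΔG° = −nFE° = −(6)(96485)(-3.86) = 2,234,593 J = +2234.6 kJ/mol.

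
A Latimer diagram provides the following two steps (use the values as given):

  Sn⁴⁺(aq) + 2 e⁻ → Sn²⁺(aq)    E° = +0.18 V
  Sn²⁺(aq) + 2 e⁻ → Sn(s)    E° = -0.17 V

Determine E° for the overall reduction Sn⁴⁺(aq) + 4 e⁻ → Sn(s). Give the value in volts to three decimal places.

+0.005 V

Standard free energies of sequential steps add: ΔG°₃ = ΔG°₁ + ΔG°₂, so n₃E°₃ = n₁E°₁ + n₂E°₂.
E°₃ = (2×+0.18 + 2×-0.17) / 4 = (+0.020) / 4 = +0.005 V.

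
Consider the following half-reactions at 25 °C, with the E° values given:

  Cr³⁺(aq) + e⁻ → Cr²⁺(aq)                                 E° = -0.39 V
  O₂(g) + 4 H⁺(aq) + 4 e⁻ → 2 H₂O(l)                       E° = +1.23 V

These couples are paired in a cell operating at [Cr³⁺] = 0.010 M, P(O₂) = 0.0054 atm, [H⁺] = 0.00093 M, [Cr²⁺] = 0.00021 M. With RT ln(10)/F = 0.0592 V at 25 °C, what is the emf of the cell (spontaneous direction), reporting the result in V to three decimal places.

+1.308 V

O₂/H₂O is the cathode (higher E°), Cr³⁺/Cr²⁺ the anode: E°cell = +1.23 − (-0.39) = +1.62 V, n = 4.
Overall: O₂(g) + 4 H⁺(aq) + 4 Cr²⁺(aq) → 2 H₂O(l) + 4 Cr³⁺(aq)
Q = [Cr³⁺]^4 / (P(O₂)·[H⁺]^4·[Cr²⁺]^4); log Q = 21.105.
E = E° − (0.0592/n) log Q = +1.62 − (0.0592/4)(21.105) = +1.308 V.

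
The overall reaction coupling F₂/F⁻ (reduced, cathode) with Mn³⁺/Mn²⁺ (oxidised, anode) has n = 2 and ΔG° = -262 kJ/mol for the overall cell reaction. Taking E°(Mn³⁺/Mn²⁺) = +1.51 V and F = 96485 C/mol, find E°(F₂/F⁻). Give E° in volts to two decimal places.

E°cell = −ΔG°/(nF) = −(-262×10³)/((2)(96485)) = +1.358 V.
Since F₂/F⁻ is the cathode and Mn³⁺/Mn²⁺ the anode, E°cell = E°(F₂/F⁻) − E°(Mn³⁺/Mn²⁺).
So E°(F₂/F⁻) = E°cell + E°(Mn³⁺/Mn²⁺) = +1.358 + (+1.51) = +2.87 V.

+2.87 V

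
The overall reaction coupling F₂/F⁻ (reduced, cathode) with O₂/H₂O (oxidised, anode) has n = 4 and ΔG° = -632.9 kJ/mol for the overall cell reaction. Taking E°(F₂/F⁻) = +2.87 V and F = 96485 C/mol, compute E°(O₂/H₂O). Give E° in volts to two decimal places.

E°cell = −ΔG°/(nF) = −(-632.9×10³)/((4)(96485)) = +1.640 V.
Since F₂/F⁻ is the cathode and O₂/H₂O the anode, E°cell = E°(F₂/F⁻) − E°(O₂/H₂O).
So E°(O₂/H₂O) = E°(F₂/F⁻) − E°cell = (+2.87) − (+1.640) = +1.23 V.

+1.23 V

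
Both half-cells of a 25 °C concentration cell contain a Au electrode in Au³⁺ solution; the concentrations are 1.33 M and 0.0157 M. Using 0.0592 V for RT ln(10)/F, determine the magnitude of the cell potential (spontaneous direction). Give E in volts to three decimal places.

For a concentration cell E°cell = 0. The 1.33 M side is the cathode (reduction is favoured where [Au³⁺] is higher).
With n = 3, E = −(0.0592/3) log([Au³⁺]ₐₙ/[Au³⁺]꜀ₐₜ) = −(0.0592/3) log(0.0157/1.33) = −(0.0592/3)(-1.928) = +0.038 V.

+0.038 V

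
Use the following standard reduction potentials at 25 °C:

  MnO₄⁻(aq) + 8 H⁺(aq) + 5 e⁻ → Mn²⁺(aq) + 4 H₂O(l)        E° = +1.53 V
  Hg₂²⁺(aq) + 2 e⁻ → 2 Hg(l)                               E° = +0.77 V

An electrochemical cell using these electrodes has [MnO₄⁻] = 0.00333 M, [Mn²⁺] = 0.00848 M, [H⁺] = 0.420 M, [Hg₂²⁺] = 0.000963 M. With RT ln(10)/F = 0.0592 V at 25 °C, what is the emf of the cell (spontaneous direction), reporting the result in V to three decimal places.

+0.809 V

MnO₄⁻/Mn²⁺ is the cathode (higher E°), Hg₂²⁺/Hg the anode: E°cell = +1.53 − (+0.77) = +0.76 V, n = 10.
Overall: 2 MnO₄⁻(aq) + 16 H⁺(aq) + 10 Hg(l) → 2 Mn²⁺(aq) + 8 H₂O(l) + 5 Hg₂²⁺(aq)
Q = [Mn²⁺]^2·[Hg₂²⁺]^5 / ([MnO₄⁻]^2·[H⁺]^16); log Q = -8.242.
E = E° − (0.0592/n) log Q = +0.76 − (0.0592/10)(-8.242) = +0.809 V.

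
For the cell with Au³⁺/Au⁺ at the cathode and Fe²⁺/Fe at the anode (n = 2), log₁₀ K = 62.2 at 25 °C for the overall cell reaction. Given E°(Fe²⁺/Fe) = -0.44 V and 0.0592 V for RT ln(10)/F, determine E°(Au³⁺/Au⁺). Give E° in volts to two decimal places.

+1.40 V

E°cell = (0.0592/n)·log K = (0.0592/2)(62.2) = +1.841 V.
Since Au³⁺/Au⁺ is the cathode and Fe²⁺/Fe the anode, E°cell = E°(Au³⁺/Au⁺) − E°(Fe²⁺/Fe).
So E°(Au³⁺/Au⁺) = E°cell + E°(Fe²⁺/Fe) = +1.841 + (-0.44) = +1.40 V.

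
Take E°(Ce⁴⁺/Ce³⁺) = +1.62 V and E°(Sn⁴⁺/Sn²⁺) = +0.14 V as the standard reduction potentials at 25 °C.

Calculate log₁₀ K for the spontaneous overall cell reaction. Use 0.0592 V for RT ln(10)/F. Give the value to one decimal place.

Cathode: Ce⁴⁺/Ce³⁺; anode: Sn⁴⁺/Sn²⁺. E°cell = +1.48 V, n = 2.
log K = nE°cell / 0.0592 = (2)(+1.48) / 0.0592 = 50.0.

50.0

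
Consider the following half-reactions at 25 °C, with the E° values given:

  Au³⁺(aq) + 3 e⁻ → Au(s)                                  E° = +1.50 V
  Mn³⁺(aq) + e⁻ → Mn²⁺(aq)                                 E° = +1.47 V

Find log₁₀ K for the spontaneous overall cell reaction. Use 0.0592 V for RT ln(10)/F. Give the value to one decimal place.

1.5

Cathode: Au³⁺/Au; anode: Mn³⁺/Mn²⁺. E°cell = +0.03 V, n = 3.
log K = nE°cell / 0.0592 = (3)(+0.03) / 0.0592 = 1.5.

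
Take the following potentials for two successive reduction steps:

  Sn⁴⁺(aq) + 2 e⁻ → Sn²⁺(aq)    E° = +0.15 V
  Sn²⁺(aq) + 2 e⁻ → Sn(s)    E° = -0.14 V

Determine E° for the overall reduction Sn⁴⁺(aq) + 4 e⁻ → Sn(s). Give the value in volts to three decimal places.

Adding the free-energy changes (−nFE°) of the two steps gives −n₃FE°₃ = −n₁FE°₁ − n₂FE°₂.
E°₃ = (2×+0.15 + 2×-0.14) / 4 = (+0.020) / 4 = +0.005 V.

+0.005 V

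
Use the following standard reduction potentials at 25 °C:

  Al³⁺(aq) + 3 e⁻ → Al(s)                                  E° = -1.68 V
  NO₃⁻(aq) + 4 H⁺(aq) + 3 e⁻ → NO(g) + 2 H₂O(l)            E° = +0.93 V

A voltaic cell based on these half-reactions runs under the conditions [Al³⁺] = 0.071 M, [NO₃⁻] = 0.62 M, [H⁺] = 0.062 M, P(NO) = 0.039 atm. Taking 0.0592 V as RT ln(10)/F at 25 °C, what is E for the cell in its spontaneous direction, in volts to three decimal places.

+2.561 V

NO₃⁻/NO is the cathode (higher E°), Al³⁺/Al the anode: E°cell = +0.93 − (-1.68) = +2.61 V, n = 3.
Overall: NO₃⁻(aq) + 4 H⁺(aq) + Al(s) → NO(g) + 2 H₂O(l) + Al³⁺(aq)
Q = P(NO)·[Al³⁺] / ([NO₃⁻]·[H⁺]^4); log Q = 2.480.
E = E° − (0.0592/n) log Q = +2.61 − (0.0592/3)(2.480) = +2.561 V.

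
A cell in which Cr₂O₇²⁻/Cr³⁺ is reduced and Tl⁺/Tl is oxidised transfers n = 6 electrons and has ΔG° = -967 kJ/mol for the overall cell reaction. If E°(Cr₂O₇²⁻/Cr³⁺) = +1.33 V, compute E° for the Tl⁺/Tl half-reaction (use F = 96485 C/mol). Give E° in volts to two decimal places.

E°cell = −ΔG°/(nF) = −(-967×10³)/((6)(96485)) = +1.670 V.
Since Cr₂O₇²⁻/Cr³⁺ is the cathode and Tl⁺/Tl the anode, E°cell = E°(Cr₂O₇²⁻/Cr³⁺) − E°(Tl⁺/Tl).
So E°(Tl⁺/Tl) = E°(Cr₂O₇²⁻/Cr³⁺) − E°cell = (+1.33) − (+1.670) = -0.34 V.

-0.34 V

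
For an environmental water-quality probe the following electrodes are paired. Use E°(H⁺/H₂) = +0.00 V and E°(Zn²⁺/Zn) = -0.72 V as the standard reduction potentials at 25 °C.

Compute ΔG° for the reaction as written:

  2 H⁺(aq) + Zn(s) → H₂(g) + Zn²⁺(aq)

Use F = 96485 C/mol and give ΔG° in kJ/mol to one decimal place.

As written, H⁺/H₂ is reduced (cathode) and Zn²⁺/Zn is oxidised (anode), so E°cell = (+0.00) − (-0.72) = +0.72 V.
Balancing electrons gives n = 2.
ΔG° = −nFE° = −(2)(96485)(+0.72) = -138,938 J = -138.9 kJ/mol.

-138.9 kJ/mol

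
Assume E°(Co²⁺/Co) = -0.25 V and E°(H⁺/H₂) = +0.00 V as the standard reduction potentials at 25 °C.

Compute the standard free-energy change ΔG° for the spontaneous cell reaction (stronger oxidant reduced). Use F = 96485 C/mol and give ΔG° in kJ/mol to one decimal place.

H⁺/H₂ (E° = +0.00 V) is the cathode; Co²⁺/Co (E° = -0.25 V) is the anode, so E°cell = +0.25 V.
Balancing electrons gives n = 2 (lcm of 2 and 2).
ΔG° = −nFE° = −(2)(96485)(+0.25) = -48,242 J = -48.2 kJ/mol.

-48.2 kJ/mol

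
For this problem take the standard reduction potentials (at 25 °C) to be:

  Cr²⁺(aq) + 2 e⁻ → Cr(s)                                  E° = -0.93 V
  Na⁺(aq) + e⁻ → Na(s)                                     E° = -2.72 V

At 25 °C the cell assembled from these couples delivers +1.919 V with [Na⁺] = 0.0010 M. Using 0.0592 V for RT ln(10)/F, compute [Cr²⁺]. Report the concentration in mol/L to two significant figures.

0.023 M

Cr²⁺/Cr is the cathode, Na⁺/Na the anode: E°cell = +1.79 V, n = 2.
Overall reaction: Cr²⁺(aq) + 2 Na(s) → Cr(s) + 2 Na⁺(aq); Q = [Na⁺]^2/[Cr²⁺]^1.
From E = E° − (0.0592/n) log Q: log Q = (E° − E)·n/0.0592 = (+1.79 − (+1.919))·2/0.0592 = -4.3581.
So 1·log[Cr²⁺] = 2·log(0.001) − log Q = -6.0000 − (-4.3581) = -1.6419; [Cr²⁺] = 10^(-1.6419) ≈ 0.023 M.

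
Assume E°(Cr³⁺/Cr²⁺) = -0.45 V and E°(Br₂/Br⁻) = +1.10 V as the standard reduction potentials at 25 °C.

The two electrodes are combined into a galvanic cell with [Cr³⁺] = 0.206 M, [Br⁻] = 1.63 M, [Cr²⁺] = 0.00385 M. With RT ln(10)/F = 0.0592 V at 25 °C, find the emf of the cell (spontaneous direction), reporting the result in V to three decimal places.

Br₂/Br⁻ is the cathode (higher E°), Cr³⁺/Cr²⁺ the anode: E°cell = +1.10 − (-0.45) = +1.55 V, n = 2.
Overall: Br₂(l) + 2 Cr²⁺(aq) → 2 Br⁻(aq) + 2 Cr³⁺(aq)
Q = [Br⁻]^2·[Cr³⁺]^2 / ([Cr²⁺]^2); log Q = 3.881.
E = E° − (0.0592/n) log Q = +1.55 − (0.0592/2)(3.881) = +1.435 V.

+1.435 V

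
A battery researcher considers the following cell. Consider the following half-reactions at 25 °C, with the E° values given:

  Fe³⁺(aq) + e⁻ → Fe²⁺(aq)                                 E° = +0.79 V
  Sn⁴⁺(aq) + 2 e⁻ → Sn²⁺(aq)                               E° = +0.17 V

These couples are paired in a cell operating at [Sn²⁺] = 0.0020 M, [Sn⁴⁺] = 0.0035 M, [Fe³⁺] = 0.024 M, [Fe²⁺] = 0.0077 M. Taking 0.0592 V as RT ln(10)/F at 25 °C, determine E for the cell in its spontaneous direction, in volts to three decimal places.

+0.642 V

Fe³⁺/Fe²⁺ is the cathode (higher E°), Sn⁴⁺/Sn²⁺ the anode: E°cell = +0.79 − (+0.17) = +0.62 V, n = 2.
Overall: 2 Fe³⁺(aq) + Sn²⁺(aq) → 2 Fe²⁺(aq) + Sn⁴⁺(aq)
Q = [Fe²⁺]^2·[Sn⁴⁺] / ([Fe³⁺]^2·[Sn²⁺]); log Q = -0.744.
E = E° − (0.0592/n) log Q = +0.62 − (0.0592/2)(-0.744) = +0.642 V.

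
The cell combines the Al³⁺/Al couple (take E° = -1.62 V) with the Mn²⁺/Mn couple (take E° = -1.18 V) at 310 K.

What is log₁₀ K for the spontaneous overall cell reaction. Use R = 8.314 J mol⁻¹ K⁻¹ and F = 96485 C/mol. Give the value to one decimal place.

Cathode: Mn²⁺/Mn; anode: Al³⁺/Al. E°cell = (-1.18) − (-1.62) = +0.44 V, with n = 6.
ΔG° = −nFE° = −RT ln K, so ln K = nFE°/(RT) = (6)(96485)(+0.44) / ((8.314)(310)) = 98.831.
log₁₀ K = 98.831 / ln 10 = 42.9.

42.9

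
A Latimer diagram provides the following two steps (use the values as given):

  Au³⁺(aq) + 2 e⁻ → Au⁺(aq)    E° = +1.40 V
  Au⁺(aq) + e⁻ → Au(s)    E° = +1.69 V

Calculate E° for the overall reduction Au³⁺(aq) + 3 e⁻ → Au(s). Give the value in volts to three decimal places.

+1.497 V

Since ΔG° = −nFE° is additive over sequential reductions, n₃E°₃ = n₁E°₁ + n₂E°₂.
E°₃ = (2×+1.40 + 1×+1.69) / 3 = (+4.490) / 3 = +1.497 V.
E° values themselves are not directly additive — weighting by electron count is essential.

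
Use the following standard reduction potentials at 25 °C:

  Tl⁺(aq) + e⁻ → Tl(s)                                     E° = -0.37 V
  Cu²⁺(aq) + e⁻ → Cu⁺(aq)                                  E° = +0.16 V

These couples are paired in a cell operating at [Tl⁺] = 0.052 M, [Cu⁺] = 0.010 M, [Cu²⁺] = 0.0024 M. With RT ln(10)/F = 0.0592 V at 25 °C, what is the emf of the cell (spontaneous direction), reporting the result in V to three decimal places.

+0.569 V

Cu²⁺/Cu⁺ is the cathode (higher E°), Tl⁺/Tl the anode: E°cell = +0.16 − (-0.37) = +0.53 V, n = 1.
Overall: Cu²⁺(aq) + Tl(s) → Cu⁺(aq) + Tl⁺(aq)
Q = [Cu⁺]·[Tl⁺] / ([Cu²⁺]); log Q = -0.664.
E = E° − (0.0592/n) log Q = +0.53 − (0.0592/1)(-0.664) = +0.569 V.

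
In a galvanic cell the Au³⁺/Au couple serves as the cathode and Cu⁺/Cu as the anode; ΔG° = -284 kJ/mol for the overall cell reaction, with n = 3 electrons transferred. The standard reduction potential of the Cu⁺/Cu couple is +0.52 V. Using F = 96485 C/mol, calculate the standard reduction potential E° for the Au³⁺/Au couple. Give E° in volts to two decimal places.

E°cell = −ΔG°/(nF) = −(-284×10³)/((3)(96485)) = +0.981 V.
Since Au³⁺/Au is the cathode and Cu⁺/Cu the anode, E°cell = E°(Au³⁺/Au) − E°(Cu⁺/Cu).
So E°(Au³⁺/Au) = E°cell + E°(Cu⁺/Cu) = +0.981 + (+0.52) = +1.50 V.

+1.50 V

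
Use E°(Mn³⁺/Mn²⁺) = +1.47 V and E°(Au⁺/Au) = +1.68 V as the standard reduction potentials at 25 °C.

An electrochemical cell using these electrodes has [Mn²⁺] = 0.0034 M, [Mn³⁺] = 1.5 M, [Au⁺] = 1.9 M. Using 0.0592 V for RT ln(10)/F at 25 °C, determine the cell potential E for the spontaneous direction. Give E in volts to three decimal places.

Au⁺/Au is the cathode (higher E°), Mn³⁺/Mn²⁺ the anode: E°cell = +1.68 − (+1.47) = +0.21 V, n = 1.
Overall: Au⁺(aq) + Mn²⁺(aq) → Au(s) + Mn³⁺(aq)
Q = [Mn³⁺] / ([Au⁺]·[Mn²⁺]); log Q = 2.366.
E = E° − (0.0592/n) log Q = +0.21 − (0.0592/1)(2.366) = +0.070 V.

+0.070 V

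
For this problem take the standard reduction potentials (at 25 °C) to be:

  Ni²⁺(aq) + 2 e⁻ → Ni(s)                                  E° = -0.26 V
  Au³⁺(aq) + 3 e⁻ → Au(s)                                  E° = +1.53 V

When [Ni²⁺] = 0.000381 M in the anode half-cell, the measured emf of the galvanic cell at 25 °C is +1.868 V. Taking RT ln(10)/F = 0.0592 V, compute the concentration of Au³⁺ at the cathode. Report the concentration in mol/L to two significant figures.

0.067 M

Au³⁺/Au is the cathode, Ni²⁺/Ni the anode: E°cell = +1.79 V, n = 6.
Overall reaction: 2 Au³⁺(aq) + 3 Ni(s) → 2 Au(s) + 3 Ni²⁺(aq); Q = [Ni²⁺]^3/[Au³⁺]^2.
From E = E° − (0.0592/n) log Q: log Q = (E° − E)·n/0.0592 = (+1.79 − (+1.868))·6/0.0592 = -7.9054.
So 2·log[Au³⁺] = 3·log(0.000381) − log Q = -10.2572 − (-7.9054) = -2.3518; log[Au³⁺] = -2.3518 / 2 = -1.1759; [Au³⁺] = 10^(-1.1759) ≈ 0.067 M.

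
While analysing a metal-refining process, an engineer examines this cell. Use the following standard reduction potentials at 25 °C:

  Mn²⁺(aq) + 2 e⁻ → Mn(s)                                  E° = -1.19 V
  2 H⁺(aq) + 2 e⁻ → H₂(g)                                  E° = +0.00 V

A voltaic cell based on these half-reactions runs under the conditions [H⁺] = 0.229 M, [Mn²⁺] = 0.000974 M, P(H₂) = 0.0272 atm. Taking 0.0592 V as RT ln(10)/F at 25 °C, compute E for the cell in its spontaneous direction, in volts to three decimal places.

H⁺/H₂ is the cathode (higher E°), Mn²⁺/Mn the anode: E°cell = +0.00 − (-1.19) = +1.19 V, n = 2.
Overall: 2 H⁺(aq) + Mn(s) → H₂(g) + Mn²⁺(aq)
Q = P(H₂)·[Mn²⁺] / ([H⁺]^2); log Q = -3.297.
E = E° − (0.0592/n) log Q = +1.19 − (0.0592/2)(-3.297) = +1.288 V.

+1.288 V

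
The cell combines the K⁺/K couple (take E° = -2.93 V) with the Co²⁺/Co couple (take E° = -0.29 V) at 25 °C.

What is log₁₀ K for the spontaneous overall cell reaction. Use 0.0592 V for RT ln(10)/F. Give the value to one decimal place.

89.2

Cathode: Co²⁺/Co; anode: K⁺/K. E°cell = +2.64 V, n = 2.
log K = nE°cell / 0.0592 = (2)(+2.64) / 0.0592 = 89.2.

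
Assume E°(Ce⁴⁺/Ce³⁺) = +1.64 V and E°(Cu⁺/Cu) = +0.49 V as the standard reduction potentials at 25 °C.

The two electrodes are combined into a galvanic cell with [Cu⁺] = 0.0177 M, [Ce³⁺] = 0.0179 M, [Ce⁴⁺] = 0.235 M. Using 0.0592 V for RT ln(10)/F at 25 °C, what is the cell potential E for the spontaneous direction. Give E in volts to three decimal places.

+1.320 V

Ce⁴⁺/Ce³⁺ is the cathode (higher E°), Cu⁺/Cu the anode: E°cell = +1.64 − (+0.49) = +1.15 V, n = 1.
Overall: Ce⁴⁺(aq) + Cu(s) → Ce³⁺(aq) + Cu⁺(aq)
Q = [Ce³⁺]·[Cu⁺] / ([Ce⁴⁺]); log Q = -2.870.
E = E° − (0.0592/n) log Q = +1.15 − (0.0592/1)(-2.870) = +1.320 V.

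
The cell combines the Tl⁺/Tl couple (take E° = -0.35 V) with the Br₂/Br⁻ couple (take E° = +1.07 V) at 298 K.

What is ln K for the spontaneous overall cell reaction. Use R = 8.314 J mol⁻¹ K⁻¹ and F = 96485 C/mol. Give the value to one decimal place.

110.6

Cathode: Br₂/Br⁻; anode: Tl⁺/Tl. E°cell = (+1.07) − (-0.35) = +1.42 V, with n = 2.
ΔG° = −nFE° = −RT ln K, so ln K = nFE°/(RT) = (2)(96485)(+1.42) / ((8.314)(298)) = 110.599.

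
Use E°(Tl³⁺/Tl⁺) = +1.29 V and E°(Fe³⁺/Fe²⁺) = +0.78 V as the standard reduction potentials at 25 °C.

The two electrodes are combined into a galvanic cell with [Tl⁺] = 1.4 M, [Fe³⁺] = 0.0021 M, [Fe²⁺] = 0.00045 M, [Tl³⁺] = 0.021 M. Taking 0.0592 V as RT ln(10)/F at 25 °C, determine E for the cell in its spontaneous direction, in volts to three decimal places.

+0.416 V

Tl³⁺/Tl⁺ is the cathode (higher E°), Fe³⁺/Fe²⁺ the anode: E°cell = +1.29 − (+0.78) = +0.51 V, n = 2.
Overall: Tl³⁺(aq) + 2 Fe²⁺(aq) → Tl⁺(aq) + 2 Fe³⁺(aq)
Q = [Tl⁺]·[Fe³⁺]^2 / ([Tl³⁺]·[Fe²⁺]^2); log Q = 3.162.
E = E° − (0.0592/n) log Q = +0.51 − (0.0592/2)(3.162) = +0.416 V.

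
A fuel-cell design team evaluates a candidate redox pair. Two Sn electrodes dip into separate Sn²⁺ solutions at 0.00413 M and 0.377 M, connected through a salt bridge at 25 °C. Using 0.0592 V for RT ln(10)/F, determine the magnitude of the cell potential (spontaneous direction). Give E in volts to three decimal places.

+0.058 V

For a concentration cell E°cell = 0. The 0.377 M side is the cathode (reduction is favoured where [Sn²⁺] is higher).
With n = 2, E = −(0.0592/2) log([Sn²⁺]ₐₙ/[Sn²⁺]꜀ₐₜ) = −(0.0592/2) log(0.00413/0.377) = −(0.0592/2)(-1.960) = +0.058 V.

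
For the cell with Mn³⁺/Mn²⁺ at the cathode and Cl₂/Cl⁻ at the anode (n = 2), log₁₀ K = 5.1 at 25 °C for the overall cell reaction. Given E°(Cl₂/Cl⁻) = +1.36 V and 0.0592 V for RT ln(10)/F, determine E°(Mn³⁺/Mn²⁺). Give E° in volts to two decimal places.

E°cell = (0.0592/n)·log K = (0.0592/2)(5.1) = +0.151 V.
Since Mn³⁺/Mn²⁺ is the cathode and Cl₂/Cl⁻ the anode, E°cell = E°(Mn³⁺/Mn²⁺) − E°(Cl₂/Cl⁻).
So E°(Mn³⁺/Mn²⁺) = E°cell + E°(Cl₂/Cl⁻) = +0.151 + (+1.36) = +1.51 V.

+1.51 V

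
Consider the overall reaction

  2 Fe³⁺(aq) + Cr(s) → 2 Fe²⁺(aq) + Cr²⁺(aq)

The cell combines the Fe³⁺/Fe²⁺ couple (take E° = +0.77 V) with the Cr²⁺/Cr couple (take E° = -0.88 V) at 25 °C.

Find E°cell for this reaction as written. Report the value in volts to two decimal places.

The Fe³⁺/Fe²⁺ couple has the higher reduction potential, so it is the cathode; Cr²⁺/Cr is oxidised at the anode.
E°cell = E°(cathode) − E°(anode) = (+0.77) − (-0.88) = +1.65 V.
Since E°cell > 0, the reaction is spontaneous under standard conditions.

+1.65 V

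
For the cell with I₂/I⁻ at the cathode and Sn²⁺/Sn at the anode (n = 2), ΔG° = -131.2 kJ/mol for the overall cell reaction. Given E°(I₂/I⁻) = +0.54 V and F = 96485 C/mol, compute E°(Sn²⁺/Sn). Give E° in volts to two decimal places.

-0.14 V

E°cell = −ΔG°/(nF) = −(-131.2×10³)/((2)(96485)) = +0.680 V.
Since I₂/I⁻ is the cathode and Sn²⁺/Sn the anode, E°cell = E°(I₂/I⁻) − E°(Sn²⁺/Sn).
So E°(Sn²⁺/Sn) = E°(I₂/I⁻) − E°cell = (+0.54) − (+0.680) = -0.14 V.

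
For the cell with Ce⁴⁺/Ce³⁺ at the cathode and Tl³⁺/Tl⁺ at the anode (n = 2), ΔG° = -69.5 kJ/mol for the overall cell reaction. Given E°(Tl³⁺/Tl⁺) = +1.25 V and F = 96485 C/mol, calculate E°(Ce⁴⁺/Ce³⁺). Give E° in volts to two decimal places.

+1.61 V

E°cell = −ΔG°/(nF) = −(-69.5×10³)/((2)(96485)) = +0.360 V.
Since Ce⁴⁺/Ce³⁺ is the cathode and Tl³⁺/Tl⁺ the anode, E°cell = E°(Ce⁴⁺/Ce³⁺) − E°(Tl³⁺/Tl⁺).
So E°(Ce⁴⁺/Ce³⁺) = E°cell + E°(Tl³⁺/Tl⁺) = +0.360 + (+1.25) = +1.61 V.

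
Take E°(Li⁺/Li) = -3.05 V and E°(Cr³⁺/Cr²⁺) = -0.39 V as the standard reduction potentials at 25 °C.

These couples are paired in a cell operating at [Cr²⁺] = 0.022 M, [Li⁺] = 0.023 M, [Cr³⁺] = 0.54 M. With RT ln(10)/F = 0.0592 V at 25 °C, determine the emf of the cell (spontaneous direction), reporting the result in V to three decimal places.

Cr³⁺/Cr²⁺ is the cathode (higher E°), Li⁺/Li the anode: E°cell = -0.39 − (-3.05) = +2.66 V, n = 1.
Overall: Cr³⁺(aq) + Li(s) → Cr²⁺(aq) + Li⁺(aq)
Q = [Cr²⁺]·[Li⁺] / ([Cr³⁺]); log Q = -3.028.
E = E° − (0.0592/n) log Q = +2.66 − (0.0592/1)(-3.028) = +2.839 V.

+2.839 V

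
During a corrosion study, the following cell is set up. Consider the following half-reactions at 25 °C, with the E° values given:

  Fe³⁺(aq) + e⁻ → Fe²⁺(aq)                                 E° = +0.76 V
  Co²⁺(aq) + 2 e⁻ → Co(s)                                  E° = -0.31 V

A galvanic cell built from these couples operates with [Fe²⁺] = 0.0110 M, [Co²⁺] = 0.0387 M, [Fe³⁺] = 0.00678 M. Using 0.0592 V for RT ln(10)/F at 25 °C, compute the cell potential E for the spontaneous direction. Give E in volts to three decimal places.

+1.099 V

Fe³⁺/Fe²⁺ is the cathode (higher E°), Co²⁺/Co the anode: E°cell = +0.76 − (-0.31) = +1.07 V, n = 2.
Overall: 2 Fe³⁺(aq) + Co(s) → 2 Fe²⁺(aq) + Co²⁺(aq)
Q = [Fe²⁺]^2·[Co²⁺] / ([Fe³⁺]^2); log Q = -0.992.
E = E° − (0.0592/n) log Q = +1.07 − (0.0592/2)(-0.992) = +1.099 V.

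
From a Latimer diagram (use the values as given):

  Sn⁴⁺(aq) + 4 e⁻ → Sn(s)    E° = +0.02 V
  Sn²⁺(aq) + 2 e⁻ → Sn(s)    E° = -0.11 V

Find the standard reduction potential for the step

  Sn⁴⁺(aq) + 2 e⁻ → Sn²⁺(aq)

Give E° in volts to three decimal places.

+0.150 V

Sequential free energies add, so n₃E°₃ = n₁E°₁ + n₂E°₂.
With n₃ = 4, and the known step contributing 2×(-0.11) V, the unknown satisfies 2·E° = 4×(+0.02) − 2×(-0.11) = +0.300.
E° = +0.300 / 2 = +0.150 V.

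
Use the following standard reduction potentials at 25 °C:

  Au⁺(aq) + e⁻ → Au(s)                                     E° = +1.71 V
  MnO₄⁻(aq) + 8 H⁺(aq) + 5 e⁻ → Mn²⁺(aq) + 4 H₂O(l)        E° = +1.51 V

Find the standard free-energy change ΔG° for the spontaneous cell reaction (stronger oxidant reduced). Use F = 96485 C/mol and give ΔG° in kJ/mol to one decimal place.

Au⁺/Au (E° = +1.71 V) is the cathode; MnO₄⁻/Mn²⁺ (E° = +1.51 V) is the anode, so E°cell = +0.20 V.
Balancing electrons gives n = 5 (lcm of 1 and 5).
ΔG° = −nFE° = −(5)(96485)(+0.20) = -96,485 J = -96.5 kJ/mol.

-96.5 kJ/mol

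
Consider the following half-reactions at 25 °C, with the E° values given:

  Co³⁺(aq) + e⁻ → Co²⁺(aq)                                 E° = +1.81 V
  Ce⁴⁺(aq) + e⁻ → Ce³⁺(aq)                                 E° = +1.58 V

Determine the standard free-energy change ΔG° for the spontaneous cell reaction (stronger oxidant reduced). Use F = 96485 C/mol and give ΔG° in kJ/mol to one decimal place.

-22.2 kJ/mol

Co³⁺/Co²⁺ (E° = +1.81 V) is the cathode; Ce⁴⁺/Ce³⁺ (E° = +1.58 V) is the anode, so E°cell = +0.23 V.
Balancing electrons gives n = 1 (lcm of 1 and 1).
ΔG° = −nFE° = −(1)(96485)(+0.23) = -22,192 J = -22.2 kJ/mol.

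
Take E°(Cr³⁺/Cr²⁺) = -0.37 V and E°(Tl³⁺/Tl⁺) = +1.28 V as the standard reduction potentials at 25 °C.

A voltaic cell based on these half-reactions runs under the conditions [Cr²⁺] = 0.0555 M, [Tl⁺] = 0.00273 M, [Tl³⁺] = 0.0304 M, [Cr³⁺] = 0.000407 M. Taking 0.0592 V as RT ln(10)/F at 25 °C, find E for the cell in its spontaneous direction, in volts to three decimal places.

Tl³⁺/Tl⁺ is the cathode (higher E°), Cr³⁺/Cr²⁺ the anode: E°cell = +1.28 − (-0.37) = +1.65 V, n = 2.
Overall: Tl³⁺(aq) + 2 Cr²⁺(aq) → Tl⁺(aq) + 2 Cr³⁺(aq)
Q = [Tl⁺]·[Cr³⁺]^2 / ([Tl³⁺]·[Cr²⁺]^2); log Q = -5.316.
E = E° − (0.0592/n) log Q = +1.65 − (0.0592/2)(-5.316) = +1.807 V.

+1.807 V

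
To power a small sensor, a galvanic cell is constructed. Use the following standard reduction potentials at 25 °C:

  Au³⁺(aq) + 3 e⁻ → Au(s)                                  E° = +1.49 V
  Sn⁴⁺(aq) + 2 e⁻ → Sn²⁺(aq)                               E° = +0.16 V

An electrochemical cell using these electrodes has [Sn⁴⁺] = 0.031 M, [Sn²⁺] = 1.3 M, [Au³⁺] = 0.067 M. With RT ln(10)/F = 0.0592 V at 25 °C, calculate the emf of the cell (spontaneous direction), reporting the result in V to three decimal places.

+1.355 V

Au³⁺/Au is the cathode (higher E°), Sn⁴⁺/Sn²⁺ the anode: E°cell = +1.49 − (+0.16) = +1.33 V, n = 6.
Overall: 2 Au³⁺(aq) + 3 Sn²⁺(aq) → 2 Au(s) + 3 Sn⁴⁺(aq)
Q = [Sn⁴⁺]^3 / ([Au³⁺]^2·[Sn²⁺]^3); log Q = -2.520.
E = E° − (0.0592/n) log Q = +1.33 − (0.0592/6)(-2.520) = +1.355 V.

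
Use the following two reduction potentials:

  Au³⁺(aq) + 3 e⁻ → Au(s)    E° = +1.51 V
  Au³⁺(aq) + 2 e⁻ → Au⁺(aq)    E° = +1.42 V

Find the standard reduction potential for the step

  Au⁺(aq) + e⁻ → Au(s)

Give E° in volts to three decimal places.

Sequential free energies add, so n₃E°₃ = n₁E°₁ + n₂E°₂.
With n₃ = 3, and the known step contributing 2×(+1.42) V, the unknown satisfies 1·E° = 3×(+1.51) − 2×(+1.42) = +1.690.
E° = +1.690 / 1 = +1.690 V.

+1.690 V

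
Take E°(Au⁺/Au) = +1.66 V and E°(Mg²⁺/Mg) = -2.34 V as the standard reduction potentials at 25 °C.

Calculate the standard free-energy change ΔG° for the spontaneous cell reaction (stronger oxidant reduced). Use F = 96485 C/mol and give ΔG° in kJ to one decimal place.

Au⁺/Au (E° = +1.66 V) is the cathode; Mg²⁺/Mg (E° = -2.34 V) is the anode, so E°cell = +4.00 V.
Balancing electrons gives n = 2 (lcm of 1 and 2).
ΔG° = −nFE° = −(2)(96485)(+4.00) = -771,880 J = -771.9 kJ.

-771.9 kJ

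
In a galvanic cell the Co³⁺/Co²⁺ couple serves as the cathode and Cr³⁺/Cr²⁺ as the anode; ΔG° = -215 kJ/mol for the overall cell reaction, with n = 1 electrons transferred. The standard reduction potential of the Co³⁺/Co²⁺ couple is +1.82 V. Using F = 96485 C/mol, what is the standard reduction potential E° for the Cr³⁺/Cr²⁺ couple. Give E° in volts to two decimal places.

E°cell = −ΔG°/(nF) = −(-215×10³)/((1)(96485)) = +2.228 V.
Since Co³⁺/Co²⁺ is the cathode and Cr³⁺/Cr²⁺ the anode, E°cell = E°(Co³⁺/Co²⁺) − E°(Cr³⁺/Cr²⁺).
So E°(Cr³⁺/Cr²⁺) = E°(Co³⁺/Co²⁺) − E°cell = (+1.82) − (+2.228) = -0.41 V.

-0.41 V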